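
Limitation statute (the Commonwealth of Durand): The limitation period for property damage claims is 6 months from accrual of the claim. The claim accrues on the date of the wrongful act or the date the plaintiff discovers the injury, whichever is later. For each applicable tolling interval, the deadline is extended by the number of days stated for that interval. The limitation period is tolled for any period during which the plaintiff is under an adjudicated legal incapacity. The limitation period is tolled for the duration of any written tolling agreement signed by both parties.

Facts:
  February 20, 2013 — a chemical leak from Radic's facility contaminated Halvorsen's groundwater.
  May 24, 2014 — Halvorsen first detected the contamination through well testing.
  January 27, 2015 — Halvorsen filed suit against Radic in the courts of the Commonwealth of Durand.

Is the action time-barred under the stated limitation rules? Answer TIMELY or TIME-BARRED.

TIME-BARRED

The claim accrued on May 24, 2014 — the later of the February 20, 2013 act and the May 24, 2014 discovery.
6 months from May 24, 2014 is November 24, 2014.
Filing on January 27, 2015 missed the November 24, 2014 deadline — the action is time-barred.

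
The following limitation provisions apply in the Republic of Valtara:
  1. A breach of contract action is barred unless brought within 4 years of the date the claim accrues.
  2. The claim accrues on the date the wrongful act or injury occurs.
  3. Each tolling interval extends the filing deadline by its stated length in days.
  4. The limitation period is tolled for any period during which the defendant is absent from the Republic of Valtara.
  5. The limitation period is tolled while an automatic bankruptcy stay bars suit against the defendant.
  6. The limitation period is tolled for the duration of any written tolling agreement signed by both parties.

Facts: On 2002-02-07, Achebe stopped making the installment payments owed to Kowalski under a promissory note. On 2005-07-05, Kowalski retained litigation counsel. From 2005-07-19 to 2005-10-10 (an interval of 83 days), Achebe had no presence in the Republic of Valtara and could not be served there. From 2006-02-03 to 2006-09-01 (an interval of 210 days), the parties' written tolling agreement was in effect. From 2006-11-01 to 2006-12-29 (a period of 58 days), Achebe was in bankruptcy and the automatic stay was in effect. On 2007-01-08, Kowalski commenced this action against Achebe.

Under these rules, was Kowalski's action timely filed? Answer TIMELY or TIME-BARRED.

TIMELY

The claim accrued on 2002-02-07, the date of the act.
4 years from 2002-02-07 is 2006-02-07.
The defendant's absence from the jurisdiction from 2005-07-19 to 2005-10-10 tolled the period for 83 days, extending the deadline to 2006-05-01.
The written tolling agreement from 2006-02-03 to 2006-09-01 tolled the period for 210 days, extending the deadline to 2006-11-27.
Because the automatic bankruptcy stay ran from 2006-11-01 to 2006-12-29, the deadline is extended by 58 days to 2007-01-24.
Nothing else in the chronology tolls or restarts the period.
Filing on 2007-01-08 beat the 2007-01-24 deadline — the action is timely.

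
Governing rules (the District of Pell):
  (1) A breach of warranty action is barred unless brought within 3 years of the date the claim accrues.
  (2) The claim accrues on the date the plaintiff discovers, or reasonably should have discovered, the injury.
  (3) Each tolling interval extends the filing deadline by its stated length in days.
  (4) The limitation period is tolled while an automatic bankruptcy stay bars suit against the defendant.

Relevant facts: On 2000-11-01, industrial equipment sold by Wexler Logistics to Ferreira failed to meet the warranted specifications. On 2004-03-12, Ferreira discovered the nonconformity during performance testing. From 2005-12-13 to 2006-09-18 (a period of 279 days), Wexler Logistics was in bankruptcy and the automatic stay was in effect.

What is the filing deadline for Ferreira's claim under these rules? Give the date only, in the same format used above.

2007-12-16

Accrual is tied to discovery, so the period began on 2004-03-12 rather than on 2000-11-01 when the act occurred.
The untolled deadline — 3 years after 2004-03-12 — is 2007-03-12.
The period was tolled for 279 days by the automatic bankruptcy stay (2005-12-13 to 2006-09-18), pushing the deadline to 2007-12-16.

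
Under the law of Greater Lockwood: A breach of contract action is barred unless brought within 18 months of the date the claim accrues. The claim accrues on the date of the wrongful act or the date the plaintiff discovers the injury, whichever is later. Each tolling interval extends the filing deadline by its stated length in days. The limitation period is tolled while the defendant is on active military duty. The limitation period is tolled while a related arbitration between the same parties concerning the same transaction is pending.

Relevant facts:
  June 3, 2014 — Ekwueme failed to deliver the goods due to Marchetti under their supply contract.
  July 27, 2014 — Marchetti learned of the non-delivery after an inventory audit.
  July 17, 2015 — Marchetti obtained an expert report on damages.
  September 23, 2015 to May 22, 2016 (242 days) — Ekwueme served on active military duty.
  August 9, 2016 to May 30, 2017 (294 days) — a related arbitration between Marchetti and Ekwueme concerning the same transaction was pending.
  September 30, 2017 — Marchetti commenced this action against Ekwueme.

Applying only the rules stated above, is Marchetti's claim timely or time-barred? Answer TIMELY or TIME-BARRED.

TIME-BARRED

The claim accrued on July 27, 2014 — the later of the June 3, 2014 act and the July 27, 2014 discovery.
Adding the 18 months base period to July 27, 2014 gives a deadline of January 27, 2016, before any tolling.
The period was tolled for 242 days by the defendant's active military service (September 23, 2015 to May 22, 2016), pushing the deadline to September 25, 2016.
The period was tolled for 294 days by the pending related arbitration (August 9, 2016 to May 30, 2017), pushing the deadline to July 16, 2017.
The other events in the timeline have no effect on the limitation period under the stated rules.
Marchetti filed on September 30, 2017, after the July 16, 2017 deadline, so the action is time-barred.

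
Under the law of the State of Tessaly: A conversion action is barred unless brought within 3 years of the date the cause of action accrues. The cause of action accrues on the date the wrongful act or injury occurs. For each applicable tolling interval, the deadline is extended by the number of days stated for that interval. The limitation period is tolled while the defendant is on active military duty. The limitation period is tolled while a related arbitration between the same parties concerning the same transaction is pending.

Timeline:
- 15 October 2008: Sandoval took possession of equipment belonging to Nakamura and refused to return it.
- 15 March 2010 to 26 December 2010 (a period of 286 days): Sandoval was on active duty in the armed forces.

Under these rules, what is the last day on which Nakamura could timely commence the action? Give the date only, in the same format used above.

The limitation period began to run on 15 October 2008.
The untolled deadline — 3 years after 15 October 2008 — is 15 October 2011.
The period was tolled for 286 days by the defendant's active military service (15 March 2010 to 26 December 2010), pushing the deadline to 27 July 2012.

27 July 2012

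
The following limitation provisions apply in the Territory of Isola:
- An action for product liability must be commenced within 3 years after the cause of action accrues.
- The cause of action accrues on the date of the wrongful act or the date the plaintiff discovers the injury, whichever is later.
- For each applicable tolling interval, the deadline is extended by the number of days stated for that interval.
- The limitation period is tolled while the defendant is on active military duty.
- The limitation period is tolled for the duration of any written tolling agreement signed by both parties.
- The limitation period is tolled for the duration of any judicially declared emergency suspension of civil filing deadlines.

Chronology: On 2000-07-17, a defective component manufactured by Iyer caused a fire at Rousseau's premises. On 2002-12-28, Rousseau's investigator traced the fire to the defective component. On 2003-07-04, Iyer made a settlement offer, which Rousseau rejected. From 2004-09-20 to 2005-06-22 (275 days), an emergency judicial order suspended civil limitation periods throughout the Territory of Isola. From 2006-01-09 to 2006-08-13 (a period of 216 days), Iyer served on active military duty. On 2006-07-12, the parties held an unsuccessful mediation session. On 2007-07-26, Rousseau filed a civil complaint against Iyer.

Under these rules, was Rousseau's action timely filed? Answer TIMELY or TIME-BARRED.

The claim accrued on 2002-12-28 — the later of the 2000-07-17 act and the 2002-12-28 discovery.
The untolled deadline — 3 years after 2002-12-28 — is 2005-12-28.
The emergency suspension of filing deadlines from 2004-09-20 to 2005-06-22 tolled the period for 275 days, extending the deadline to 2006-09-29.
The defendant's active military service from 2006-01-09 to 2006-08-13 tolled the period for 216 days, extending the deadline to 2007-05-03.
None of the other events listed affects the running of the period under the stated rules.
Filing on 2007-07-26 missed the 2007-05-03 deadline — the action is time-barred.

TIME-BARRED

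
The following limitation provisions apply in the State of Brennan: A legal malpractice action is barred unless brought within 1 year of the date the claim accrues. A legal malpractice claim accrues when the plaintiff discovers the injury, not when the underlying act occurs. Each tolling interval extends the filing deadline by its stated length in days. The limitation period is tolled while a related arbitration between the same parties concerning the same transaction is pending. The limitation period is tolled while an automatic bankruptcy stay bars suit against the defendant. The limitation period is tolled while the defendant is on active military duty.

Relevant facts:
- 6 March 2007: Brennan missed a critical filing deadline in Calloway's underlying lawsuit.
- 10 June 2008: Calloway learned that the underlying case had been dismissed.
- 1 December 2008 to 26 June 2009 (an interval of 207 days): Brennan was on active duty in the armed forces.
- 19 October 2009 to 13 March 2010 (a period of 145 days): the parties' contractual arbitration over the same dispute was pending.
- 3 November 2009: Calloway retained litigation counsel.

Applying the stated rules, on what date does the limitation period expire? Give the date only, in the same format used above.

28 May 2010

Accrual is tied to discovery, so the period began on 10 June 2008 rather than on 6 March 2007 when the act occurred.
1 year from 10 June 2008 is 10 June 2009.
The defendant's active military service from 1 December 2008 to 26 June 2009 tolled the period for 207 days, extending the deadline to 3 January 2010.
The pending related arbitration from 19 October 2009 to 13 March 2010 tolled the period for 145 days, extending the deadline to 28 May 2010.
None of the other events listed affects the running of the period under the stated rules.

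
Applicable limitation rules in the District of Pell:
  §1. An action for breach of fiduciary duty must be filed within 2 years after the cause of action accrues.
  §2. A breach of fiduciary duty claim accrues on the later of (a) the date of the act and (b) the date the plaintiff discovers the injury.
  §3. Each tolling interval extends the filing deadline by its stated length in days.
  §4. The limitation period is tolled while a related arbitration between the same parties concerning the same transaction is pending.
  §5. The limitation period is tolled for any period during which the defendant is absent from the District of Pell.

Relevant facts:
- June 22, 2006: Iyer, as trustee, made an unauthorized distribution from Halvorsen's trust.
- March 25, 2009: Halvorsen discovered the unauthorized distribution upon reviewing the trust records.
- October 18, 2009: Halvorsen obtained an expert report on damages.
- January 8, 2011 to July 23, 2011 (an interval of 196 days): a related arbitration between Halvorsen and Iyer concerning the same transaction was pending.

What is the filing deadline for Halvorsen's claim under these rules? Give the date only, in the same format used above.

Taking the later of the act (June 22, 2006) and discovery (March 25, 2009), the claim accrued on March 25, 2009.
2 years from March 25, 2009 is March 25, 2011.
Because the pending related arbitration ran from January 8, 2011 to July 23, 2011, the deadline is extended by 196 days to October 7, 2011.
None of the other events listed affects the running of the period under the stated rules.

October 7, 2011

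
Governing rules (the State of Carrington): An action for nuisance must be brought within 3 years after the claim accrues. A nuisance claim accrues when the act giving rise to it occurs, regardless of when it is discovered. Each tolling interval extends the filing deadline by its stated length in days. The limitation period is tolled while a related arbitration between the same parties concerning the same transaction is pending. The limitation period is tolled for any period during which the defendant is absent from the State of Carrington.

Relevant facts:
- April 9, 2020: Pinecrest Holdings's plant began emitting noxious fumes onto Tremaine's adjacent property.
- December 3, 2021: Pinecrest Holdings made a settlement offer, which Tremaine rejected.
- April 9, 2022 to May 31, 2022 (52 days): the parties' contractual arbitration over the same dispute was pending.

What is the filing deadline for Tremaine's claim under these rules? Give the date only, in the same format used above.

May 31, 2023

The limitation period began to run on April 9, 2020.
3 years from April 9, 2020 is April 9, 2023.
Because the pending related arbitration ran from April 9, 2022 to May 31, 2022, the deadline is extended by 52 days to May 31, 2023.
The other events in the timeline have no effect on the limitation period under the stated rules.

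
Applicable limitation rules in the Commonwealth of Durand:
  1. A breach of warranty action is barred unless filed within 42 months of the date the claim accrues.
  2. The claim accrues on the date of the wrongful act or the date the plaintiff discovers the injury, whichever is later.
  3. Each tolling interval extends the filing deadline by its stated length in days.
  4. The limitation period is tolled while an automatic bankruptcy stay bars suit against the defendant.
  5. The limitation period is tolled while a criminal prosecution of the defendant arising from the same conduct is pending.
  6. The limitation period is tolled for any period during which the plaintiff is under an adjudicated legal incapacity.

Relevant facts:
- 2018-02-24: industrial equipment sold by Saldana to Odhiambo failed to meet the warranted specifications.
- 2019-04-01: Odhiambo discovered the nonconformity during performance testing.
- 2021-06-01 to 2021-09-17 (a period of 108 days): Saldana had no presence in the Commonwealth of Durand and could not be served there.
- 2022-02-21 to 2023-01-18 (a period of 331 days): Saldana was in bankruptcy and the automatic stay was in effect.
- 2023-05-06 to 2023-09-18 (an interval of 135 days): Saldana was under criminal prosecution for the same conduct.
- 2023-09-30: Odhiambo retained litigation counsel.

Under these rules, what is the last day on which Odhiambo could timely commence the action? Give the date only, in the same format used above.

2024-01-10

Because discovery on 2019-04-01 post-dates the 2018-02-24 act, accrual under the later-of rule falls on 2019-04-01.
The untolled deadline — 42 months after 2019-04-01 — is 2022-10-01.
The automatic bankruptcy stay from 2022-02-21 to 2023-01-18 tolled the period for 331 days, extending the deadline to 2023-08-28.
Because the pending criminal prosecution ran from 2023-05-06 to 2023-09-18, the deadline is extended by 135 days to 2024-01-10.
No stated provision tolls the period for the defendant's absence, so the interval from 2021-06-01 to 2021-09-17 has no effect on the deadline.
The other events in the timeline have no effect on the limitation period under the stated rules.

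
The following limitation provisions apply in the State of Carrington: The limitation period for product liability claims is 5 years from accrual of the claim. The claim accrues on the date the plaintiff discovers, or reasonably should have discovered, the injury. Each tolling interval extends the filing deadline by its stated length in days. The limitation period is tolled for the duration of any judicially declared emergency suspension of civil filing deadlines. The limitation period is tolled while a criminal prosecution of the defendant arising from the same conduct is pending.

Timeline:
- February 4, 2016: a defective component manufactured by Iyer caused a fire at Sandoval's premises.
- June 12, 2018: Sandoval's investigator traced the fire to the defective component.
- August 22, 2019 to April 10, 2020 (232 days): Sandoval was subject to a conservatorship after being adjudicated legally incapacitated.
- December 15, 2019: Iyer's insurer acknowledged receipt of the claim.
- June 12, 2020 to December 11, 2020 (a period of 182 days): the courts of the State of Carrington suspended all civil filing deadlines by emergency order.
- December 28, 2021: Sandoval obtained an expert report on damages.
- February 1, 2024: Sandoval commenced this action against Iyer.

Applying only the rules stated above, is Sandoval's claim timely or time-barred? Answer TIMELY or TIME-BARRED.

TIME-BARRED

Accrual is tied to discovery, so the period began on June 12, 2018 rather than on February 4, 2016 when the act occurred.
Adding the 5 years base period to June 12, 2018 gives a deadline of June 12, 2023, before any tolling.
The emergency suspension of filing deadlines from June 12, 2020 to December 11, 2020 tolled the period for 182 days, extending the deadline to December 11, 2023.
Although the plaintiff's incapacity ran from August 22, 2019 to April 10, 2020, the stated rules do not make that a tolling event, so it is disregarded.
Nothing else in the chronology tolls or restarts the period.
Filing on February 1, 2024 missed the December 11, 2023 deadline — the action is time-barred.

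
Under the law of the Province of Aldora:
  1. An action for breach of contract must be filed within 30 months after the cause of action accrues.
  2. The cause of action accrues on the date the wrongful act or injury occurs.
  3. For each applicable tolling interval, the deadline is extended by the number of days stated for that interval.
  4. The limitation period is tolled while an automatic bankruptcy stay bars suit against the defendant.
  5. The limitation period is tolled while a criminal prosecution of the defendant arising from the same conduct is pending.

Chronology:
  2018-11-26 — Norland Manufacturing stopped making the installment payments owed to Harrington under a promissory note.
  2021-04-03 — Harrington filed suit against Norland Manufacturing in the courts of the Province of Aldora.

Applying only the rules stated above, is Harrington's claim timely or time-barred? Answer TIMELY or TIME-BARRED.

TIMELY

The claim accrued on 2018-11-26, when the wrongful act occurred.
Adding the 30 months base period to 2018-11-26 gives a deadline of 2021-05-26, before any tolling.
Filing on 2021-04-03 beat the 2021-05-26 deadline — the action is timely.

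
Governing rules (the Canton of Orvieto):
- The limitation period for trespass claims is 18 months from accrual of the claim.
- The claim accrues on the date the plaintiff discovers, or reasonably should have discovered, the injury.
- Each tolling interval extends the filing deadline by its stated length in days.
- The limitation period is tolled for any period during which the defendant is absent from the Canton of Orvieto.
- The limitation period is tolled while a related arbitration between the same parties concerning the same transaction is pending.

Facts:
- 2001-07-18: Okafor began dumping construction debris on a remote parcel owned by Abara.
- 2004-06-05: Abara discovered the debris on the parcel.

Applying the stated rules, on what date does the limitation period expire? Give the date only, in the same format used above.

2005-12-05

The claim did not accrue until Abara discovered the injury on 2004-06-05; the 2001-07-18 act date does not start the clock under the stated rule.
The untolled deadline — 18 months after 2004-06-05 — is 2005-12-05.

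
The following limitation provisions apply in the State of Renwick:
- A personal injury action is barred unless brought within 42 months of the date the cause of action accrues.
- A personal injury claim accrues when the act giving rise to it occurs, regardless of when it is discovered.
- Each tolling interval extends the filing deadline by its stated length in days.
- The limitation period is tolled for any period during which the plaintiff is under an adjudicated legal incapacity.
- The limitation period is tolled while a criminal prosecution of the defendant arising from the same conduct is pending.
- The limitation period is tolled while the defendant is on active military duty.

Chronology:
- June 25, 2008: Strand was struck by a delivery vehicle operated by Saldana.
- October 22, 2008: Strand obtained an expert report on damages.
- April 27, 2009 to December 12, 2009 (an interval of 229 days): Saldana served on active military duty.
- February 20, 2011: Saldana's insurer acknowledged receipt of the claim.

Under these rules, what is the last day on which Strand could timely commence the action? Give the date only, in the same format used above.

August 10, 2012

The cause of action accrued on June 25, 2008, the date of the act.
Adding the 42 months base period to June 25, 2008 gives a deadline of December 25, 2011, before any tolling.
The period was tolled for 229 days by the defendant's active military service (April 27, 2009 to December 12, 2009), pushing the deadline to August 10, 2012.
The other events in the timeline have no effect on the limitation period under the stated rules.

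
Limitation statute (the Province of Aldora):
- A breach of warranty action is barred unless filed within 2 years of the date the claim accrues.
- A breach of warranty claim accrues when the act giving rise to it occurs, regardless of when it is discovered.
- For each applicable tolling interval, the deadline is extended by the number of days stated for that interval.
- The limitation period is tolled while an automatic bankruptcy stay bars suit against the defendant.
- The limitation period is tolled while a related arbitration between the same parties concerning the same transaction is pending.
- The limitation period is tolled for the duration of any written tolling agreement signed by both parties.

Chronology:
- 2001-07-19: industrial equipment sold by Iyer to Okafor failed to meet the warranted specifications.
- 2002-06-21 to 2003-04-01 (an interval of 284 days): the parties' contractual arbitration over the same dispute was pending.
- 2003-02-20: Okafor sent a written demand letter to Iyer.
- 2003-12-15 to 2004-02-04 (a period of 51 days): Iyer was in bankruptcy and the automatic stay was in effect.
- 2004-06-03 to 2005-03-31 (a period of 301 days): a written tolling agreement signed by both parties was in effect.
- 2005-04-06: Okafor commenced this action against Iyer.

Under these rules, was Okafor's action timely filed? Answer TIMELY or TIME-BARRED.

TIMELY

The claim accrued on 2001-07-19, when the wrongful act occurred.
The untolled deadline — 2 years after 2001-07-19 — is 2003-07-19.
Because the pending related arbitration ran from 2002-06-21 to 2003-04-01, the deadline is extended by 284 days to 2004-04-28.
The automatic bankruptcy stay from 2003-12-15 to 2004-02-04 tolled the period for 51 days, extending the deadline to 2004-06-18.
The written tolling agreement from 2004-06-03 to 2005-03-31 tolled the period for 301 days, extending the deadline to 2005-04-15.
The other events in the timeline have no effect on the limitation period under the stated rules.
The 2005-04-06 filing precedes the 2005-04-15 deadline; the claim is timely.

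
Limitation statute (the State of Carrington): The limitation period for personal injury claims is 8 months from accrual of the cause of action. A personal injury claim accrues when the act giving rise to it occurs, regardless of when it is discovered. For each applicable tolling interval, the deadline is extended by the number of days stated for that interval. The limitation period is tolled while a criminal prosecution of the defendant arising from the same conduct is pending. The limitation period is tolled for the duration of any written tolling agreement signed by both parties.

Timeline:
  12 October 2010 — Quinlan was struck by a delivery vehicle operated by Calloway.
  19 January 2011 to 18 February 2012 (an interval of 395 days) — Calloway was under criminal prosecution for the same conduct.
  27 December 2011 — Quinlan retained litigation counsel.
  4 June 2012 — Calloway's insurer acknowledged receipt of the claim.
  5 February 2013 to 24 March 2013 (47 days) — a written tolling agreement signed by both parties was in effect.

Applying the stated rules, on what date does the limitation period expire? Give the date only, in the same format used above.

11 July 2012

The claim accrued on 12 October 2010, when the wrongful act occurred.
8 months from 12 October 2010 is 12 June 2011.
The period was tolled for 395 days by the pending criminal prosecution (19 January 2011 to 18 February 2012), pushing the deadline to 11 July 2012.
By the time the written tolling agreement began on 5 February 2013, the limitation period had already expired on 11 July 2012; that interval cannot revive it.
None of the other events listed affects the running of the period under the stated rules.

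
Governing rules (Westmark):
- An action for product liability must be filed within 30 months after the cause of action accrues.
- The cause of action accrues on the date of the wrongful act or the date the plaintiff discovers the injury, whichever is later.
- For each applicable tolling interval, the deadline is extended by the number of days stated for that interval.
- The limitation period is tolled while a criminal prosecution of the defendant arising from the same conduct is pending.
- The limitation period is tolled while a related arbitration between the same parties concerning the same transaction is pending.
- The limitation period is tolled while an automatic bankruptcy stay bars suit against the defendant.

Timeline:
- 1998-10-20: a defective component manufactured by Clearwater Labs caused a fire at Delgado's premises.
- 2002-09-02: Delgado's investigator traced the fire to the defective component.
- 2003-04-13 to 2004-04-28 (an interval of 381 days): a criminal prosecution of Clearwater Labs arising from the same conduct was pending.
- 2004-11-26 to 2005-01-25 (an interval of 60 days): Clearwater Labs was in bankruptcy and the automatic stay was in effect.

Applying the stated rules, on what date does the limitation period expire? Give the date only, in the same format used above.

2006-05-17

Taking the later of the act (1998-10-20) and discovery (2002-09-02), the claim accrued on 2002-09-02.
The untolled deadline — 30 months after 2002-09-02 — is 2005-03-02.
Because the pending criminal prosecution ran from 2003-04-13 to 2004-04-28, the deadline is extended by 381 days to 2006-03-18.
Because the automatic bankruptcy stay ran from 2004-11-26 to 2005-01-25, the deadline is extended by 60 days to 2006-05-17.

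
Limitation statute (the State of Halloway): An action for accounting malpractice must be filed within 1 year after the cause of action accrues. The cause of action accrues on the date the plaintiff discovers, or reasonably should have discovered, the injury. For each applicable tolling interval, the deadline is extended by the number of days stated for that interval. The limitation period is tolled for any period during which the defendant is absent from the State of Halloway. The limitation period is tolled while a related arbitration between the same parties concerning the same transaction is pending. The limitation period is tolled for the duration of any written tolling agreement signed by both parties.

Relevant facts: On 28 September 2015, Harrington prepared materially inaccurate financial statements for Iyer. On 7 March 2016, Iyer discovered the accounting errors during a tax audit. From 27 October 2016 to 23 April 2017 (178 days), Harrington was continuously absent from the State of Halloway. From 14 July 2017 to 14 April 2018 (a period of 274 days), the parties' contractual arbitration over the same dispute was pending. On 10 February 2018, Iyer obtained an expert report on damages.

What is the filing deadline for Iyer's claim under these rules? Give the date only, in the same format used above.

2 June 2018

Under the discovery rule, the claim accrued on 7 March 2016, when Iyer discovered the injury — not on the 28 September 2015 date of the underlying act.
The untolled deadline — 1 year after 7 March 2016 — is 7 March 2017.
Because the defendant's absence from the jurisdiction ran from 27 October 2016 to 23 April 2017, the deadline is extended by 178 days to 1 September 2017.
The pending related arbitration from 14 July 2017 to 14 April 2018 tolled the period for 274 days, extending the deadline to 2 June 2018.
The other events in the timeline have no effect on the limitation period under the stated rules.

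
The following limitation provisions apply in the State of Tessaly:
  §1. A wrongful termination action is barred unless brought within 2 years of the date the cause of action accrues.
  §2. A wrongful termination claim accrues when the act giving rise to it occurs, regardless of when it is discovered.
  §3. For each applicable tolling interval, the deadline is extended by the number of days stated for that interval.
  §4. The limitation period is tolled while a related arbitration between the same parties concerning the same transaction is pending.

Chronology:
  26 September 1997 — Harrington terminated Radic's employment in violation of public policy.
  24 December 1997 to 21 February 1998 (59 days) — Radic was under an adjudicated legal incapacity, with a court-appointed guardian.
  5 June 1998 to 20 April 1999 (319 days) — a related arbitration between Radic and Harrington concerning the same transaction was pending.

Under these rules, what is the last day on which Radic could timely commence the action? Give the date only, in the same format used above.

The claim accrued on 26 September 1997, when the wrongful act occurred.
The untolled deadline — 2 years after 26 September 1997 — is 26 September 1999.
Because the pending related arbitration ran from 5 June 1998 to 20 April 1999, the deadline is extended by 319 days to 10 August 2000.
No stated provision tolls the period for the plaintiff's incapacity, so the interval from 24 December 1997 to 21 February 1998 has no effect on the deadline.

10 August 2000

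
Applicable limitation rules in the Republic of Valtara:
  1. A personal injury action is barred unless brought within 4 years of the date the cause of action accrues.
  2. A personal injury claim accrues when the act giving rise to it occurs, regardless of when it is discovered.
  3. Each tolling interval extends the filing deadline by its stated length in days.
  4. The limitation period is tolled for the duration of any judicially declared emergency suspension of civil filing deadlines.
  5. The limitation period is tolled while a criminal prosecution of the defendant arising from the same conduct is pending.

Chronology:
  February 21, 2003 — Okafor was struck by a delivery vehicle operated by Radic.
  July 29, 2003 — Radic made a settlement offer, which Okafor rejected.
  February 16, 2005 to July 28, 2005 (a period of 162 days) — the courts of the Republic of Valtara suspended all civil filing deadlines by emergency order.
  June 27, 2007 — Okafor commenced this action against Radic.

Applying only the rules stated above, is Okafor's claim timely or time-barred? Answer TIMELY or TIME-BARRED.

The limitation period began to run on February 21, 2003.
4 years from February 21, 2003 is February 21, 2007.
The period was tolled for 162 days by the emergency suspension of filing deadlines (February 16, 2005 to July 28, 2005), pushing the deadline to August 2, 2007.
The other events in the timeline have no effect on the limitation period under the stated rules.
Filing on June 27, 2007 beat the August 2, 2007 deadline — the action is timely.

TIMELY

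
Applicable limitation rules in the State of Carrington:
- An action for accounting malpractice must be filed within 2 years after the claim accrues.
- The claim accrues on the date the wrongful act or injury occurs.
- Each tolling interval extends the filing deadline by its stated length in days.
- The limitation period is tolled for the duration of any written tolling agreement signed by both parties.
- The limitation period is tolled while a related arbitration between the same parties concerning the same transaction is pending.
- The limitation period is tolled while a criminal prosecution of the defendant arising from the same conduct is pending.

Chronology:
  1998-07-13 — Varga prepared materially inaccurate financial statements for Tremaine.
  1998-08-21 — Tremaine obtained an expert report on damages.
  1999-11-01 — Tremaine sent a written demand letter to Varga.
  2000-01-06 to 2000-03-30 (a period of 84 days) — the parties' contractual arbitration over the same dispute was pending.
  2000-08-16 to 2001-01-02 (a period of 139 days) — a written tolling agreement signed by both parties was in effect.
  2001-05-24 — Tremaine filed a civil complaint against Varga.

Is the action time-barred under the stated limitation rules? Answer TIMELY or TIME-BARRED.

The limitation period began to run on 1998-07-13.
2 years from 1998-07-13 is 2000-07-13.
Because the pending related arbitration ran from 2000-01-06 to 2000-03-30, the deadline is extended by 84 days to 2000-10-05.
The period was tolled for 139 days by the written tolling agreement (2000-08-16 to 2001-01-02), pushing the deadline to 2001-02-21.
Nothing else in the chronology tolls or restarts the period.
Filing on 2001-05-24 missed the 2001-02-21 deadline — the action is time-barred.

TIME-BARRED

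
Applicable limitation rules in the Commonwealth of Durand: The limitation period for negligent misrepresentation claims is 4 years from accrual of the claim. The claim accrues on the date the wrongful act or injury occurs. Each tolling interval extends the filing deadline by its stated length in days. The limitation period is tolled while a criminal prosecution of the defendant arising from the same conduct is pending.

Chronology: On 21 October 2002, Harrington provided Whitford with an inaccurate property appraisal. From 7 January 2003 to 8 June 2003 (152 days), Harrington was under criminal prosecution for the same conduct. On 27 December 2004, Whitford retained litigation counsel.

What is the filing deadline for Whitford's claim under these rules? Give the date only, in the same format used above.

The claim accrued on 21 October 2002, when the wrongful act occurred.
4 years from 21 October 2002 is 21 October 2006.
The period was tolled for 152 days by the pending criminal prosecution (7 January 2003 to 8 June 2003), pushing the deadline to 22 March 2007.
The other events in the timeline have no effect on the limitation period under the stated rules.

22 March 2007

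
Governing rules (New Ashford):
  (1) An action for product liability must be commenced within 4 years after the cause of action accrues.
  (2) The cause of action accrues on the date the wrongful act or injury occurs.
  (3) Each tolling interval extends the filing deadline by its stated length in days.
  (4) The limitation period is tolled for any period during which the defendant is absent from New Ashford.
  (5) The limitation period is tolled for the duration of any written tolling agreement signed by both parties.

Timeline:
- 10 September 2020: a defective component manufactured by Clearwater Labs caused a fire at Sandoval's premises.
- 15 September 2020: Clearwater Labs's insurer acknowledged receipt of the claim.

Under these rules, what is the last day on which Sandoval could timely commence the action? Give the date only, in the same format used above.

The cause of action accrued on 10 September 2020, the date of the act.
The untolled deadline — 4 years after 10 September 2020 — is 10 September 2024.
Nothing else in the chronology tolls or restarts the period.

10 September 2024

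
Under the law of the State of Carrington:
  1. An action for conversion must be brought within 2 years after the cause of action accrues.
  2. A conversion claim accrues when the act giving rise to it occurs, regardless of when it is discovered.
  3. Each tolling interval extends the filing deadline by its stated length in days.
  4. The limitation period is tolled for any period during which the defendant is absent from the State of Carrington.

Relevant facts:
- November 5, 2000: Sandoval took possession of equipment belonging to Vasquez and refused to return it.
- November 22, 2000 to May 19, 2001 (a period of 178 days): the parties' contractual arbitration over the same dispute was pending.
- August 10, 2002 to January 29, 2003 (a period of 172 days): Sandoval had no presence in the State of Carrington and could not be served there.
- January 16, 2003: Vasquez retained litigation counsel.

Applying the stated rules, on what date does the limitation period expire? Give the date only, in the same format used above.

The claim accrued on November 5, 2000, when the wrongful act occurred.
The untolled deadline — 2 years after November 5, 2000 — is November 5, 2002.
The period was tolled for 172 days by the defendant's absence from the jurisdiction (August 10, 2002 to January 29, 2003), pushing the deadline to April 26, 2003.
The pending related arbitration from November 22, 2000 to May 19, 2001 does not toll the period, because no stated rule makes a pending arbitration a tolling event.
The other events in the timeline have no effect on the limitation period under the stated rules.

April 26, 2003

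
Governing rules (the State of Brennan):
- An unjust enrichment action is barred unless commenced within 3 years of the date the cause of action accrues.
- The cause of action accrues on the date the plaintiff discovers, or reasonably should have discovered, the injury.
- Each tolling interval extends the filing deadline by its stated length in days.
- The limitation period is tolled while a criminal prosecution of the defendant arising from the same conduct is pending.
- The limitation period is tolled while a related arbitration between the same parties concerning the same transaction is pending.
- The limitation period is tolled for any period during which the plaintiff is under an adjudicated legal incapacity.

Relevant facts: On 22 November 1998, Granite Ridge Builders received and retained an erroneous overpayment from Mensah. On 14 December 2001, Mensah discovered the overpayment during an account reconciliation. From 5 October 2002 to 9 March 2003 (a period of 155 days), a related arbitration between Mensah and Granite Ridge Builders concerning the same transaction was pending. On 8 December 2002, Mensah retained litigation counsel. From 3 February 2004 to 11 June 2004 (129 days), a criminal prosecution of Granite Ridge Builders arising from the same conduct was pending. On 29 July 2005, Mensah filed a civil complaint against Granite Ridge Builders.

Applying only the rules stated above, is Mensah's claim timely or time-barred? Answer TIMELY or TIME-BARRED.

TIMELY

Under the discovery rule, the claim accrued on 14 December 2001, when Mensah discovered the injury — not on the 22 November 1998 date of the underlying act.
3 years from 14 December 2001 is 14 December 2004.
Because the pending related arbitration ran from 5 October 2002 to 9 March 2003, the deadline is extended by 155 days to 18 May 2005.
The pending criminal prosecution from 3 February 2004 to 11 June 2004 tolled the period for 129 days, extending the deadline to 24 September 2005.
The other events in the timeline have no effect on the limitation period under the stated rules.
Mensah filed on 29 July 2005, before the 24 September 2005 deadline, so the action is timely.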